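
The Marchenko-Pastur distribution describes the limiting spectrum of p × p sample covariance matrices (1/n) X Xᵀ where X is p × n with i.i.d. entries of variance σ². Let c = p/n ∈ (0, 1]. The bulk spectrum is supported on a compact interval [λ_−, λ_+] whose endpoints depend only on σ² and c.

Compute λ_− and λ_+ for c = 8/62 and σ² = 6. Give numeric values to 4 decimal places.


c = 8/62 = 0.129032; √c = 0.359211.
λ_− = σ² (1 − √c)² = 6 · (1 − 0.359211)² = 6 · (0.640789)² = 2.463666.
λ_+ = σ² (1 + √c)² = 6 · (1 + 0.359211)² = 6 · (1.359211)² = 11.084721.

Rounded to 4 decimal places: λ_− ≈ 2.4637, λ_+ ≈ 11.0847.


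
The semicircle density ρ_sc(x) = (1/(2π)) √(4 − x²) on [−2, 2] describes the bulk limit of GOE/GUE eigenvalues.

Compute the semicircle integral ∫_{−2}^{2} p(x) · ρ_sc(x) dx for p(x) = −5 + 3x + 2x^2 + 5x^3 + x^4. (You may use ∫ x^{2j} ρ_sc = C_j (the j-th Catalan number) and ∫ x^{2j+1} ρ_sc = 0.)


Write p(x) = Σ a_i x^i, split into monomials and integrate each against ρ_sc separately.
Using ∫ x^{2j} ρ_sc = C_j = (1/(j+1)) C(2j, j) (Catalan numbers) and ∫ x^{2j+1} ρ_sc = 0 (odd monomials vanish by symmetry):
  i = 0 (even): a_0 · C_{0} = -5 · 1 = -5
  i = 1 (odd): ∫ x^1 ρ_sc = 0 (vanishes)
  i = 2 (even): a_2 · C_{1} = 2 · 1 = 2
  i = 3 (odd): ∫ x^3 ρ_sc = 0 (vanishes)
  i = 4 (even): a_4 · C_{2} = 1 · 2 = 2

Summing the contributions: ∫_{−2}^{2} p(x) ρ_sc(x) dx = (-5) + 2 + 2 = -1.


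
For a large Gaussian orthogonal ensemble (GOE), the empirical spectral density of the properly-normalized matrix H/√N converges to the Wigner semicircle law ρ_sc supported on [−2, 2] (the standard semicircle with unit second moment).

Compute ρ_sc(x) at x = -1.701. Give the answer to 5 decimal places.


ρ_sc(x) = (1/(2π)) √(4 − x²). With x = -1.701:
  4 − x² = 4 − (-1.701)² = 4 − 2.893401 = 1.106599.
  √(4 − x²) = 1.051950.
  1/(2π) = 0.159155.
  ρ_sc(-1.701) = 0.159155 · 1.051950 = 0.167423.

Rounded to 5 decimal places: ρ_sc(-1.701) ≈ 0.16742.


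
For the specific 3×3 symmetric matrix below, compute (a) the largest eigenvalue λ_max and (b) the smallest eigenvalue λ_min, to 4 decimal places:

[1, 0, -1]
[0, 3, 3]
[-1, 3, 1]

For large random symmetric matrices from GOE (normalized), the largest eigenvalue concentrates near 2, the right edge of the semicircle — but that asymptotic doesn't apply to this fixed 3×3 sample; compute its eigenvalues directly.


Since M is real symmetric, all three eigenvalues are real; they are the roots of det(λI − M) = λ³ − (tr M) λ² + s λ − det M, where s is the sum of the principal 2×2 minors.
tr M = 1 + 3 + 1 = 5.
s = (1·3 − 0²) + (1·1 − (-1)²) + (3·1 − 3²) = 3 + 0 + (-6) = -3.
det M (expand along row 1) = 1·(-6) − 0·3 + (-1)·3 = -9.
Characteristic polynomial: λ³ − 5λ² − 3λ + 9 = 0.
Substitute λ = y + (tr M)/3 = y + 1.666667 to remove the quadratic term: y³ + p·y + q = 0 with p = s − (tr M)²/3 = -11.333333 and q = −2(tr M)³/27 + (tr M)·s/3 − det M = -5.259259.
Three real roots ⇒ use the trigonometric (Viète) form: r = 2√(−p/3) = 3.887301, φ = arccos(3q/(p·r)) = arccos(0.358129) = 1.204533 rad.
y_k = r·cos(φ/3 − 2πk/3) for k = 0, 1, 2 gives y = 3.578150, -0.473414, -3.104736.
λ_k = y_k + 1.666667 gives λ = 5.2448, 1.1933, -1.4381 (check: the sum is 5.0000 = tr M).

Hence λ_max = 5.2448 and λ_min = -1.4381.


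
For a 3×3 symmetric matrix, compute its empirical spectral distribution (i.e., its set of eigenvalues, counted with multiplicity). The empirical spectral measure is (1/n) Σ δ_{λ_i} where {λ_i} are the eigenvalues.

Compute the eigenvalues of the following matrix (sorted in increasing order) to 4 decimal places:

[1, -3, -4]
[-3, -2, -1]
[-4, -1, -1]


Since M is real symmetric, all three eigenvalues are real; they are the roots of det(λI − M) = λ³ − (tr M) λ² + s λ − det M, where s is the sum of the principal 2×2 minors.
tr M = 1 + (-2) + (-1) = -2.
s = (1·(-2) − (-3)²) + (1·(-1) − (-4)²) + ((-2)·(-1) − (-1)²) = -11 + (-17) + 1 = -27.
det M (expand along row 1) = 1·1 − (-3)·(-1) + (-4)·(-5) = 18.
Characteristic polynomial: λ³ + 2λ² − 27λ − 18 = 0.
Substitute λ = y + (tr M)/3 = y − 0.666667 to remove the quadratic term: y³ + p·y + q = 0 with p = s − (tr M)²/3 = -28.333333 and q = −2(tr M)³/27 + (tr M)·s/3 − det M = 0.592593.
Three real roots ⇒ use the trigonometric (Viète) form: r = 2√(−p/3) = 6.146363, φ = arccos(3q/(p·r)) = arccos(-0.010208) = 1.581005 rad.
y_k = r·cos(φ/3 − 2πk/3) for k = 0, 1, 2 gives y = 5.312418, 0.020915, -5.333333.
λ_k = y_k − 0.666667 gives λ = 4.6458, -0.6458, -6.0000 (check: the sum is -2.0000 = tr M).

Eigenvalues sorted in increasing order: [-6.0000, -0.6458, 4.6458].


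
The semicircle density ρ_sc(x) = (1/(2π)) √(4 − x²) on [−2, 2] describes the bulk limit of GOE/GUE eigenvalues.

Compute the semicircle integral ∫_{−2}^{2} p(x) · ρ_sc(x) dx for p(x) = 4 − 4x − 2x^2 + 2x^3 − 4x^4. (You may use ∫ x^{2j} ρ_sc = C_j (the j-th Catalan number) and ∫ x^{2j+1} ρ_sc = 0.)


Write p(x) = Σ a_i x^i, split into monomials and integrate each against ρ_sc separately.
Using ∫ x^{2j} ρ_sc = C_j = (1/(j+1)) C(2j, j) (Catalan numbers) and ∫ x^{2j+1} ρ_sc = 0 (odd monomials vanish by symmetry):
  i = 0 (even): a_0 · C_{0} = 4 · 1 = 4
  i = 1 (odd): ∫ x^1 ρ_sc = 0 (vanishes)
  i = 2 (even): a_2 · C_{1} = -2 · 1 = -2
  i = 3 (odd): ∫ x^3 ρ_sc = 0 (vanishes)
  i = 4 (even): a_4 · C_{2} = -4 · 2 = -8

Summing the contributions: ∫_{−2}^{2} p(x) ρ_sc(x) dx = 4 + (-2) + (-8) = -6.


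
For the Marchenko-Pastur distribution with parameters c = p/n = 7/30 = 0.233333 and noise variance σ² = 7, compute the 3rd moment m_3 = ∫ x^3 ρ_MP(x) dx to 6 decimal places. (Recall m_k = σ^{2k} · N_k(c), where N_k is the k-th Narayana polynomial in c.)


E[X³] = σ⁶ (1 + 3c + c²) (third MP moment). With σ² = 7 (so σ⁶ = 343) and c = 7/30 = 0.233333: E[X³] = 343 · (1 + 3·0.233333 + (0.233333)²) = 343 · 1.754444.

So E[X^3] = 601.774444.


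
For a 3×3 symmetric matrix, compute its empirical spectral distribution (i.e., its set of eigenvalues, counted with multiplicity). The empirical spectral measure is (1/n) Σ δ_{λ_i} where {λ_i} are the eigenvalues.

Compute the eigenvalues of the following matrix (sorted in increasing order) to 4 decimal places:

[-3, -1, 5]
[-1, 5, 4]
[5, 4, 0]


Since M is real symmetric, all three eigenvalues are real; they are the roots of det(λI − M) = λ³ − (tr M) λ² + s λ − det M, where s is the sum of the principal 2×2 minors.
tr M = -3 + 5 + 0 = 2.
s = ((-3)·5 − (-1)²) + ((-3)·0 − 5²) + (5·0 − 4²) = -16 + (-25) + (-16) = -57.
det M (expand along row 1) = (-3)·(-16) − (-1)·(-20) + 5·(-29) = -117.
Characteristic polynomial: λ³ − 2λ² − 57λ + 117 = 0.
Substitute λ = y + (tr M)/3 = y + 0.666667 to remove the quadratic term: y³ + p·y + q = 0 with p = s − (tr M)²/3 = -58.333333 and q = −2(tr M)³/27 + (tr M)·s/3 − det M = 78.407407.
Three real roots ⇒ use the trigonometric (Viète) form: r = 2√(−p/3) = 8.819171, φ = arccos(3q/(p·r)) = arccos(-0.457229) = 2.045673 rad.
y_k = r·cos(φ/3 − 2πk/3) for k = 0, 1, 2 gives y = 6.847048, 1.390185, -8.237232.
λ_k = y_k + 0.666667 gives λ = 7.5137, 2.0569, -7.5706 (check: the sum is 2.0000 = tr M).

Eigenvalues sorted in increasing order: [-7.5706, 2.0569, 7.5137].


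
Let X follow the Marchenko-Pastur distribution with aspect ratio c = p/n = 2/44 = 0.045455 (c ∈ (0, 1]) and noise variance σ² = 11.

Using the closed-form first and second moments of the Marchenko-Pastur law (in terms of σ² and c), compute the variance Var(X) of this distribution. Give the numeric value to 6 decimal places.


Recall the MP moments m_1 = E[X] = σ² and m_2 = E[X²] = σ⁴ (1 + c).
m_1 = E[X] = σ² = 11, so m_1² = 121.
m_2 = E[X²] = σ⁴ (1 + c) = 121 · (1 + 0.045455) = 121 · 1.045455 = 126.500000.
(Note m_2 − m_1² simplifies to c · σ⁴ = 0.045455 · 121.)

Var(X) = m_2 − m_1² = 126.500000 − 121 = 5.500000.


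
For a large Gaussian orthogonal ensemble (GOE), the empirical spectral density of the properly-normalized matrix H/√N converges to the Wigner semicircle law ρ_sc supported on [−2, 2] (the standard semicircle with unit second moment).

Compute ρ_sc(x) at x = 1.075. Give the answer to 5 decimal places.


ρ_sc(x) = (1/(2π)) √(4 − x²). With x = 1.075:
  4 − x² = 4 − (1.075)² = 4 − 1.155625 = 2.844375.
  √(4 − x²) = 1.686527.
  1/(2π) = 0.159155.
  ρ_sc(1.075) = 0.159155 · 1.686527 = 0.268419.

Rounded to 5 decimal places: ρ_sc(1.075) ≈ 0.26842.


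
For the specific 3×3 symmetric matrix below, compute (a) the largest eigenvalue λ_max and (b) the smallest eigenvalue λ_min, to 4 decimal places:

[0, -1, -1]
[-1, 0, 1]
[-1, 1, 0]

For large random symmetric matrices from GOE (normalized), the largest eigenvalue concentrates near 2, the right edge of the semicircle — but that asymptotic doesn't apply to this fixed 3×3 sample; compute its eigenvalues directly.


Since M is real symmetric, all three eigenvalues are real; they are the roots of det(λI − M) = λ³ − (tr M) λ² + s λ − det M, where s is the sum of the principal 2×2 minors.
tr M = 0 + 0 + 0 = 0.
s = (0·0 − (-1)²) + (0·0 − (-1)²) + (0·0 − 1²) = -1 + (-1) + (-1) = -3.
det M (expand along row 1) = 0·(-1) − (-1)·1 + (-1)·(-1) = 2.
Characteristic polynomial: λ³ − 3λ − 2 = 0.
Substitute λ = y + (tr M)/3 = y + 0.000000 to remove the quadratic term: y³ + p·y + q = 0 with p = s − (tr M)²/3 = -3.000000 and q = −2(tr M)³/27 + (tr M)·s/3 − det M = -2.000000.
Three real roots ⇒ use the trigonometric (Viète) form: r = 2√(−p/3) = 2.000000, φ = arccos(3q/(p·r)) = arccos(1.000000) = 0.000000 rad.
y_k = r·cos(φ/3 − 2πk/3) for k = 0, 1, 2 gives y = 2.000000, -1.000000, -1.000000.
λ_k = y_k + 0.000000 gives λ = 2.0000, -1.0000, -1.0000 (check: the sum is 0.0000 = tr M).

Hence λ_max = 2.0000 and λ_min = -1.0000.


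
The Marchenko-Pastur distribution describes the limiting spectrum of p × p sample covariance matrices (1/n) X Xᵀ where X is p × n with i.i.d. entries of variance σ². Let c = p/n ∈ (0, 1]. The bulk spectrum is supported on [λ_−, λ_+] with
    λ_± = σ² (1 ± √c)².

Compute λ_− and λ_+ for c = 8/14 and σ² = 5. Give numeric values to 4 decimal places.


c = 8/14 = 0.571429; √c = 0.755929.
λ_− = σ² (1 − √c)² = 5 · (1 − 0.755929)² = 5 · (0.244071)² = 0.297853.
λ_+ = σ² (1 + √c)² = 5 · (1 + 0.755929)² = 5 · (1.755929)² = 15.416432.

Rounded to 4 decimal places: λ_− ≈ 0.2979, λ_+ ≈ 15.4164.


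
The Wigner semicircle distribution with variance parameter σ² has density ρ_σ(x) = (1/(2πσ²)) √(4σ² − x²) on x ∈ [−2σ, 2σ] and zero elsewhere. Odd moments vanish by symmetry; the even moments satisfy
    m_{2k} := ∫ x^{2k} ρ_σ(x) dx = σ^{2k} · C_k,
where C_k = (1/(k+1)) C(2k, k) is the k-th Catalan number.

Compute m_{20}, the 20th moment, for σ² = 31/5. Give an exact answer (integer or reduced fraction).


By the scaled semicircle moment identity, m_{2k} = σ^{2k} · C_k with k = 10.
C_10 = (1/(k+1)) · C(2k, k) = (1/11) · C(20, 10) = (1/11) · 184756 = 16796.
σ^{2k} = (σ²)^k = (31/5)^10 = 819628286980801/9765625.

Therefore m_{20} = σ^{20} · C_10 = (819628286980801/9765625) · 16796 = 13766476708129533596/9765625.


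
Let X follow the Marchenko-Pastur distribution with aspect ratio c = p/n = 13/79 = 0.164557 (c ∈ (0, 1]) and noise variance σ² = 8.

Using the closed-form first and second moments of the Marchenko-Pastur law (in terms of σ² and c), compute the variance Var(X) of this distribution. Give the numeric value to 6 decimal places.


Recall the MP moments m_1 = E[X] = σ² and m_2 = E[X²] = σ⁴ (1 + c).
m_1 = E[X] = σ² = 8, so m_1² = 64.
m_2 = E[X²] = σ⁴ (1 + c) = 64 · (1 + 0.164557) = 64 · 1.164557 = 74.531646.
(Note m_2 − m_1² simplifies to c · σ⁴ = 0.164557 · 64.)

Var(X) = m_2 − m_1² = 74.531646 − 64 = 10.531646.


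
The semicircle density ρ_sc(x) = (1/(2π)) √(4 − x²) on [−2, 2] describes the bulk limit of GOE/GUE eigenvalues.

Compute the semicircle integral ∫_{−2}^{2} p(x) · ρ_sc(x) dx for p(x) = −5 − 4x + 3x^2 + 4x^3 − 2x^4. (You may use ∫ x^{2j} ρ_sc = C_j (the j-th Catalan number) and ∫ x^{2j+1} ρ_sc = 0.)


Write p(x) = Σ a_i x^i, split into monomials and integrate each against ρ_sc separately.
Using ∫ x^{2j} ρ_sc = C_j = (1/(j+1)) C(2j, j) (Catalan numbers) and ∫ x^{2j+1} ρ_sc = 0 (odd monomials vanish by symmetry):
  i = 0 (even): a_0 · C_{0} = -5 · 1 = -5
  i = 1 (odd): ∫ x^1 ρ_sc = 0 (vanishes)
  i = 2 (even): a_2 · C_{1} = 3 · 1 = 3
  i = 3 (odd): ∫ x^3 ρ_sc = 0 (vanishes)
  i = 4 (even): a_4 · C_{2} = -2 · 2 = -4

Summing the contributions: ∫_{−2}^{2} p(x) ρ_sc(x) dx = (-5) + 3 + (-4) = -6.


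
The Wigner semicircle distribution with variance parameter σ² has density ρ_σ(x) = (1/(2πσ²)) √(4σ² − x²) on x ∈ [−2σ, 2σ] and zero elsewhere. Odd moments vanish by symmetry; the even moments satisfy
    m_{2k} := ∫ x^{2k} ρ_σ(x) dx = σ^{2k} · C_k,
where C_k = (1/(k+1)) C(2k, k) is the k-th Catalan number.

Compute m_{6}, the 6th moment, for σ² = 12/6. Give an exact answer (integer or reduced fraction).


By the scaled semicircle moment identity, m_{2k} = σ^{2k} · C_k with k = 3.
C_3 = (1/(k+1)) · C(2k, k) = (1/4) · C(6, 3) = (1/4) · 20 = 5.
σ^{2k} = (σ²)^k = (12/6)^3 = 8.

Therefore m_{6} = σ^{6} · C_3 = 8 · 5 = 40.


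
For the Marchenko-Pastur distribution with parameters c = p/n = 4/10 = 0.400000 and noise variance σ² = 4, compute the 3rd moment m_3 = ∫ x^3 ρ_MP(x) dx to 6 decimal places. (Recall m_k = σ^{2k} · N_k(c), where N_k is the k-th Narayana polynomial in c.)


E[X³] = σ⁶ (1 + 3c + c²) (third MP moment). With σ² = 4 (so σ⁶ = 64) and c = 4/10 = 0.400000: E[X³] = 64 · (1 + 3·0.400000 + (0.400000)²) = 64 · 2.360000.

So E[X^3] = 151.040000.


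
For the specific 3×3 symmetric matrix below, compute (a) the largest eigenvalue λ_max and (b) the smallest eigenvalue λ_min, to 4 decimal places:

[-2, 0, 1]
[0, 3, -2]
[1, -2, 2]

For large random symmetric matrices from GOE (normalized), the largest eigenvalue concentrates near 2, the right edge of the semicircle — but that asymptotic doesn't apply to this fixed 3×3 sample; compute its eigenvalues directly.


Since M is real symmetric, all three eigenvalues are real; they are the roots of det(λI − M) = λ³ − (tr M) λ² + s λ − det M, where s is the sum of the principal 2×2 minors.
tr M = -2 + 3 + 2 = 3.
s = ((-2)·3 − 0²) + ((-2)·2 − 1²) + (3·2 − (-2)²) = -6 + (-5) + 2 = -9.
det M (expand along row 1) = (-2)·2 − 0·2 + 1·(-3) = -7.
Characteristic polynomial: λ³ − 3λ² − 9λ + 7 = 0.
Substitute λ = y + (tr M)/3 = y + 1.000000 to remove the quadratic term: y³ + p·y + q = 0 with p = s − (tr M)²/3 = -12.000000 and q = −2(tr M)³/27 + (tr M)·s/3 − det M = -4.000000.
Three real roots ⇒ use the trigonometric (Viète) form: r = 2√(−p/3) = 4.000000, φ = arccos(3q/(p·r)) = arccos(0.250000) = 1.318116 rad.
y_k = r·cos(φ/3 − 2πk/3) for k = 0, 1, 2 gives y = 3.620076, -0.336509, -3.283567.
λ_k = y_k + 1.000000 gives λ = 4.6201, 0.6635, -2.2836 (check: the sum is 3.0000 = tr M).

Hence λ_max = 4.6201 and λ_min = -2.2836.


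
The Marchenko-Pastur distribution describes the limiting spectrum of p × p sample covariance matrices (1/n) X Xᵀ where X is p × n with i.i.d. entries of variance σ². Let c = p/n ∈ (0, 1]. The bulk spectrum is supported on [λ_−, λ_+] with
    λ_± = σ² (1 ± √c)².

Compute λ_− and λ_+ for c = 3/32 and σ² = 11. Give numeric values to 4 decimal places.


c = 3/32 = 0.093750; √c = 0.306186.
λ_− = σ² (1 − √c)² = 11 · (1 − 0.306186)² = 11 · (0.693814)² = 5.295153.
λ_+ = σ² (1 + √c)² = 11 · (1 + 0.306186)² = 11 · (1.306186)² = 18.767347.

Rounded to 4 decimal places: λ_− ≈ 5.2952, λ_+ ≈ 18.7673.


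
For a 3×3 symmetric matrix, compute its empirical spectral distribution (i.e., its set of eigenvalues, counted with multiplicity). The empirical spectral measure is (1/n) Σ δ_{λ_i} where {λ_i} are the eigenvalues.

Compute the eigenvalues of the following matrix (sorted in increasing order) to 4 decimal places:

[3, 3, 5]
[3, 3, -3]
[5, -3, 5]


Since M is real symmetric, all three eigenvalues are real; they are the roots of det(λI − M) = λ³ − (tr M) λ² + s λ − det M, where s is the sum of the principal 2×2 minors.
tr M = 3 + 3 + 5 = 11.
s = (3·3 − 3²) + (3·5 − 5²) + (3·5 − (-3)²) = 0 + (-10) + 6 = -4.
det M (expand along row 1) = 3·6 − 3·30 + 5·(-24) = -192.
Characteristic polynomial: λ³ − 11λ² − 4λ + 192 = 0.
Substitute λ = y + (tr M)/3 = y + 3.666667 to remove the quadratic term: y³ + p·y + q = 0 with p = s − (tr M)²/3 = -44.333333 and q = −2(tr M)³/27 + (tr M)·s/3 − det M = 78.740741.
Three real roots ⇒ use the trigonometric (Viète) form: r = 2√(−p/3) = 7.688375, φ = arccos(3q/(p·r)) = arccos(-0.693036) = 2.336488 rad.
y_k = r·cos(φ/3 − 2πk/3) for k = 0, 1, 2 gives y = 5.472096, 1.941073, -7.413169.
λ_k = y_k + 3.666667 gives λ = 9.1388, 5.6077, -3.7465 (check: the sum is 11.0000 = tr M).

Eigenvalues sorted in increasing order: [-3.7465, 5.6077, 9.1388].


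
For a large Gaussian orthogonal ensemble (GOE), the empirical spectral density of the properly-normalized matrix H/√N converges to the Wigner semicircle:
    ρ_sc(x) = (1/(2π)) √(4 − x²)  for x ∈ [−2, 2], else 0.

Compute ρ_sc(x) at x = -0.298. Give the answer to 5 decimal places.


ρ_sc(x) = (1/(2π)) √(4 − x²). With x = -0.298:
  4 − x² = 4 − (-0.298)² = 4 − 0.088804 = 3.911196.
  √(4 − x²) = 1.977674.
  1/(2π) = 0.159155.
  ρ_sc(-0.298) = 0.159155 · 1.977674 = 0.314757.

Rounded to 5 decimal places: ρ_sc(-0.298) ≈ 0.31476.


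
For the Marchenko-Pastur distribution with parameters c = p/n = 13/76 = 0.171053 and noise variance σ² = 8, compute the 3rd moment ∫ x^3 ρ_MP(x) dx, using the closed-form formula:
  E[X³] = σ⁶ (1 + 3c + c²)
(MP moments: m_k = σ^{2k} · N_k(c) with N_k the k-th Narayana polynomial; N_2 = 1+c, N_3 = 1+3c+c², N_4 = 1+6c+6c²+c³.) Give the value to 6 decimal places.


E[X³] = σ⁶ (1 + 3c + c²) (third MP moment). With σ² = 8 (so σ⁶ = 512) and c = 13/76 = 0.171053: E[X³] = 512 · (1 + 3·0.171053 + (0.171053)²) = 512 · 1.542417.

So E[X^3] = 789.717452.


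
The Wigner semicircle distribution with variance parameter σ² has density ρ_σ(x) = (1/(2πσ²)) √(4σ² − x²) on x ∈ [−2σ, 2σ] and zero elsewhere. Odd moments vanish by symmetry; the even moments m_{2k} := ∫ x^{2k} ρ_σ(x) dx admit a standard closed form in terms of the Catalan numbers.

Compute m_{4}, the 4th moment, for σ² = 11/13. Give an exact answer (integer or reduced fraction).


By the scaled semicircle moment identity, m_{2k} = σ^{2k} · C_k with k = 2.
C_2 = (1/(k+1)) · C(2k, k) = (1/3) · C(4, 2) = (1/3) · 6 = 2.
σ^{2k} = (σ²)^k = (11/13)^2 = 121/169.

Therefore m_{4} = σ^{4} · C_2 = (121/169) · 2 = 242/169.


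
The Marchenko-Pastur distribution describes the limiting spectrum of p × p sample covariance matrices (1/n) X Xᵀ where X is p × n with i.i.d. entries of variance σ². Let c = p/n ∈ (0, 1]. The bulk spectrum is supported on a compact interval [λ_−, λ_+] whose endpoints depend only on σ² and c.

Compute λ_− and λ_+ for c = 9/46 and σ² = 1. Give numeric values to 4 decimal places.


c = 9/46 = 0.195652; √c = 0.442326.
λ_− = σ² (1 − √c)² = 1 · (1 − 0.442326)² = 1 · (0.557674)² = 0.311000.
λ_+ = σ² (1 + √c)² = 1 · (1 + 0.442326)² = 1 · (1.442326)² = 2.080304.

Rounded to 4 decimal places: λ_− ≈ 0.3110, λ_+ ≈ 2.0803.


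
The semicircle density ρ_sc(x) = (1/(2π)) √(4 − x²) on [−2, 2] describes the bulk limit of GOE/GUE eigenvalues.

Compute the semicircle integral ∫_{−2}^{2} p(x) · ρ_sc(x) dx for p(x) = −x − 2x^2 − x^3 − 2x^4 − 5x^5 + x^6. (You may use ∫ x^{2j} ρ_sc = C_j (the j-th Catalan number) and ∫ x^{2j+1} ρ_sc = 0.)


Write p(x) = Σ a_i x^i, split into monomials and integrate each against ρ_sc separately.
Using ∫ x^{2j} ρ_sc = C_j = (1/(j+1)) C(2j, j) (Catalan numbers) and ∫ x^{2j+1} ρ_sc = 0 (odd monomials vanish by symmetry):
  i = 1 (odd): ∫ x^1 ρ_sc = 0 (vanishes)
  i = 2 (even): a_2 · C_{1} = -2 · 1 = -2
  i = 3 (odd): ∫ x^3 ρ_sc = 0 (vanishes)
  i = 4 (even): a_4 · C_{2} = -2 · 2 = -4
  i = 5 (odd): ∫ x^5 ρ_sc = 0 (vanishes)
  i = 6 (even): a_6 · C_{3} = 1 · 5 = 5

Summing the contributions: ∫_{−2}^{2} p(x) ρ_sc(x) dx = (-2) + (-4) + 5 = -1.


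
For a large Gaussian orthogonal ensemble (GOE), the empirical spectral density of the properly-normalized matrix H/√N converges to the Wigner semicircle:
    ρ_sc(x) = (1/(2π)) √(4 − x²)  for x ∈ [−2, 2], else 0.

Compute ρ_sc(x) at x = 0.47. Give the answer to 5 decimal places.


ρ_sc(x) = (1/(2π)) √(4 − x²). With x = 0.47:
  4 − x² = 4 − (0.47)² = 4 − 0.220900 = 3.779100.
  √(4 − x²) = 1.943991.
  1/(2π) = 0.159155.
  ρ_sc(0.47) = 0.159155 · 1.943991 = 0.309396.

Rounded to 5 decimal places: ρ_sc(0.47) ≈ 0.30940.


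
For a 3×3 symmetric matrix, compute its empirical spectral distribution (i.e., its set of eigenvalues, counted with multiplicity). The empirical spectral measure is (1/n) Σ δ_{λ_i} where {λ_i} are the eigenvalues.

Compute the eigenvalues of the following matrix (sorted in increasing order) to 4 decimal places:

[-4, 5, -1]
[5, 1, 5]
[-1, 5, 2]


Since M is real symmetric, all three eigenvalues are real; they are the roots of det(λI − M) = λ³ − (tr M) λ² + s λ − det M, where s is the sum of the principal 2×2 minors.
tr M = -4 + 1 + 2 = -1.
s = ((-4)·1 − 5²) + ((-4)·2 − (-1)²) + (1·2 − 5²) = -29 + (-9) + (-23) = -61.
det M (expand along row 1) = (-4)·(-23) − 5·15 + (-1)·26 = -9.
Characteristic polynomial: λ³ + λ² − 61λ + 9 = 0.
Substitute λ = y + (tr M)/3 = y − 0.333333 to remove the quadratic term: y³ + p·y + q = 0 with p = s − (tr M)²/3 = -61.333333 and q = −2(tr M)³/27 + (tr M)·s/3 − det M = 29.407407.
Three real roots ⇒ use the trigonometric (Viète) form: r = 2√(−p/3) = 9.043107, φ = arccos(3q/(p·r)) = arccos(-0.159061) = 1.730536 rad.
y_k = r·cos(φ/3 − 2πk/3) for k = 0, 1, 2 gives y = 7.579818, 0.481286, -8.061104.
λ_k = y_k − 0.333333 gives λ = 7.2465, 0.1480, -8.3944 (check: the sum is -1.0000 = tr M).

Eigenvalues sorted in increasing order: [-8.3944, 0.1480, 7.2465].


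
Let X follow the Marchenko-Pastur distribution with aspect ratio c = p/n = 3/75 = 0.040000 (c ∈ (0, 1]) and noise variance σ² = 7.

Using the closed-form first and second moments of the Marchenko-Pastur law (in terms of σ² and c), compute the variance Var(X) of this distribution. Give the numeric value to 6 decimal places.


Recall the MP moments m_1 = E[X] = σ² and m_2 = E[X²] = σ⁴ (1 + c).
m_1 = E[X] = σ² = 7, so m_1² = 49.
m_2 = E[X²] = σ⁴ (1 + c) = 49 · (1 + 0.040000) = 49 · 1.040000 = 50.960000.
(Note m_2 − m_1² simplifies to c · σ⁴ = 0.040000 · 49.)

Var(X) = m_2 − m_1² = 50.960000 − 49 = 1.960000.


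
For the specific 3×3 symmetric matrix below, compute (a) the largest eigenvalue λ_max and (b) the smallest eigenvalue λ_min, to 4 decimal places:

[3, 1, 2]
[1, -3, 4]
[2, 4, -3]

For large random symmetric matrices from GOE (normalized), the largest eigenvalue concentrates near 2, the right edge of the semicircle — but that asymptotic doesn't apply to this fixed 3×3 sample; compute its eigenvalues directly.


Since M is real symmetric, all three eigenvalues are real; they are the roots of det(λI − M) = λ³ − (tr M) λ² + s λ − det M, where s is the sum of the principal 2×2 minors.
tr M = 3 + (-3) + (-3) = -3.
s = (3·(-3) − 1²) + (3·(-3) − 2²) + ((-3)·(-3) − 4²) = -10 + (-13) + (-7) = -30.
det M (expand along row 1) = 3·(-7) − 1·(-11) + 2·10 = 10.
Characteristic polynomial: λ³ + 3λ² − 30λ − 10 = 0.
Substitute λ = y + (tr M)/3 = y − 1.000000 to remove the quadratic term: y³ + p·y + q = 0 with p = s − (tr M)²/3 = -33.000000 and q = −2(tr M)³/27 + (tr M)·s/3 − det M = 22.000000.
Three real roots ⇒ use the trigonometric (Viète) form: r = 2√(−p/3) = 6.633250, φ = arccos(3q/(p·r)) = arccos(-0.301511) = 1.877074 rad.
y_k = r·cos(φ/3 − 2πk/3) for k = 0, 1, 2 gives y = 5.376637, 0.676029, -6.052666.
λ_k = y_k − 1.000000 gives λ = 4.3766, -0.3240, -7.0527 (check: the sum is -3.0000 = tr M).

Hence λ_max = 4.3766 and λ_min = -7.0527.


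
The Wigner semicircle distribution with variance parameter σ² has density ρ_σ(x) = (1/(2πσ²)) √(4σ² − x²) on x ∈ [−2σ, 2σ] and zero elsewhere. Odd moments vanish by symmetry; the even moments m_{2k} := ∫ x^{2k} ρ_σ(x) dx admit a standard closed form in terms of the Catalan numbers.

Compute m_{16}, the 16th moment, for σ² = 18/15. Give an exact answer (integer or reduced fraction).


By the scaled semicircle moment identity, m_{2k} = σ^{2k} · C_k with k = 8.
C_8 = (1/(k+1)) · C(2k, k) = (1/9) · C(16, 8) = (1/9) · 12870 = 1430.
σ^{2k} = (σ²)^k = (18/15)^8 = 1679616/390625.

Therefore m_{16} = σ^{16} · C_8 = (1679616/390625) · 1430 = 480370176/78125.


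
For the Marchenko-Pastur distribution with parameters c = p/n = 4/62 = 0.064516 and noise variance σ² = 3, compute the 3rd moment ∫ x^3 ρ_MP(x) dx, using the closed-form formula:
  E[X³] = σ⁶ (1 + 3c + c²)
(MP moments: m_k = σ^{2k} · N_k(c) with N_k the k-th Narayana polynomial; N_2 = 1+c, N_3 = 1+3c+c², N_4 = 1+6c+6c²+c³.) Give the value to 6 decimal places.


E[X³] = σ⁶ (1 + 3c + c²) (third MP moment). With σ² = 3 (so σ⁶ = 27) and c = 4/62 = 0.064516: E[X³] = 27 · (1 + 3·0.064516 + (0.064516)²) = 27 · 1.197711.

So E[X^3] = 32.338189.


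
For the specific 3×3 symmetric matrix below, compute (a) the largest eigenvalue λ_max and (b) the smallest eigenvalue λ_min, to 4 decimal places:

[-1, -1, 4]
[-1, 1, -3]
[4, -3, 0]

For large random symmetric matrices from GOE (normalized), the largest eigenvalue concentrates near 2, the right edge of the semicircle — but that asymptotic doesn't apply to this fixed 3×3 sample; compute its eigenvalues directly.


Since M is real symmetric, all three eigenvalues are real; they are the roots of det(λI − M) = λ³ − (tr M) λ² + s λ − det M, where s is the sum of the principal 2×2 minors.
tr M = -1 + 1 + 0 = 0.
s = ((-1)·1 − (-1)²) + ((-1)·0 − 4²) + (1·0 − (-3)²) = -2 + (-16) + (-9) = -27.
det M (expand along row 1) = (-1)·(-9) − (-1)·12 + 4·(-1) = 17.
Characteristic polynomial: λ³ − 27λ − 17 = 0.
Substitute λ = y + (tr M)/3 = y + 0.000000 to remove the quadratic term: y³ + p·y + q = 0 with p = s − (tr M)²/3 = -27.000000 and q = −2(tr M)³/27 + (tr M)·s/3 − det M = -17.000000.
Three real roots ⇒ use the trigonometric (Viète) form: r = 2√(−p/3) = 6.000000, φ = arccos(3q/(p·r)) = arccos(0.314815) = 1.250535 rad.
y_k = r·cos(φ/3 − 2πk/3) for k = 0, 1, 2 gives y = 5.486225, -0.639307, -4.846918.
λ_k = y_k + 0.000000 gives λ = 5.4862, -0.6393, -4.8469 (check: the sum is 0.0000 = tr M).

Hence λ_max = 5.4862 and λ_min = -4.8469.


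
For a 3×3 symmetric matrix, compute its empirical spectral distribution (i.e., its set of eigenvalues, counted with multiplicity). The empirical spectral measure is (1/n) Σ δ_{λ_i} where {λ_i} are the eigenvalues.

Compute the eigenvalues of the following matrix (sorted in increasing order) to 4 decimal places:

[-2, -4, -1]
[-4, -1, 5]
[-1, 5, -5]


Since M is real symmetric, all three eigenvalues are real; they are the roots of det(λI − M) = λ³ − (tr M) λ² + s λ − det M, where s is the sum of the principal 2×2 minors.
tr M = -2 + (-1) + (-5) = -8.
s = ((-2)·(-1) − (-4)²) + ((-2)·(-5) − (-1)²) + ((-1)·(-5) − 5²) = -14 + 9 + (-20) = -25.
det M (expand along row 1) = (-2)·(-20) − (-4)·25 + (-1)·(-21) = 161.
Characteristic polynomial: λ³ + 8λ² − 25λ − 161 = 0.
Substitute λ = y + (tr M)/3 = y − 2.666667 to remove the quadratic term: y³ + p·y + q = 0 with p = s − (tr M)²/3 = -46.333333 and q = −2(tr M)³/27 + (tr M)·s/3 − det M = -56.407407.
Three real roots ⇒ use the trigonometric (Viète) form: r = 2√(−p/3) = 7.859884, φ = arccos(3q/(p·r)) = arccos(0.464673) = 1.087531 rad.
y_k = r·cos(φ/3 − 2πk/3) for k = 0, 1, 2 gives y = 7.349067, -1.260668, -6.088399.
λ_k = y_k − 2.666667 gives λ = 4.6824, -3.9273, -8.7551 (check: the sum is -8.0000 = tr M).

Eigenvalues sorted in increasing order: [-8.7551, -3.9273, 4.6824].


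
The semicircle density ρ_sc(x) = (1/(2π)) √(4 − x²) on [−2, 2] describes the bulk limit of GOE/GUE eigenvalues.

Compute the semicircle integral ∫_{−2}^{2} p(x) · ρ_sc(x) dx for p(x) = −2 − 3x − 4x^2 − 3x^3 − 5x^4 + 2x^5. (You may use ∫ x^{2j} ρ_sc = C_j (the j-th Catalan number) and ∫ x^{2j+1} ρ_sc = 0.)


Write p(x) = Σ a_i x^i, split into monomials and integrate each against ρ_sc separately.
Using ∫ x^{2j} ρ_sc = C_j = (1/(j+1)) C(2j, j) (Catalan numbers) and ∫ x^{2j+1} ρ_sc = 0 (odd monomials vanish by symmetry):
  i = 0 (even): a_0 · C_{0} = -2 · 1 = -2
  i = 1 (odd): ∫ x^1 ρ_sc = 0 (vanishes)
  i = 2 (even): a_2 · C_{1} = -4 · 1 = -4
  i = 3 (odd): ∫ x^3 ρ_sc = 0 (vanishes)
  i = 4 (even): a_4 · C_{2} = -5 · 2 = -10
  i = 5 (odd): ∫ x^5 ρ_sc = 0 (vanishes)

Summing the contributions: ∫_{−2}^{2} p(x) ρ_sc(x) dx = (-2) + (-4) + (-10) = -16.


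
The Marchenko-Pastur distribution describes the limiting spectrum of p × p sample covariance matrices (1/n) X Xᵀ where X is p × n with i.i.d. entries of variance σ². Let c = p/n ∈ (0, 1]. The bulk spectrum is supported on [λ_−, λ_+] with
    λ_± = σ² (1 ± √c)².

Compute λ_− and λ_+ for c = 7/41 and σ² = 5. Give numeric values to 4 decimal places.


c = 7/41 = 0.170732; √c = 0.413197.
λ_− = σ² (1 − √c)² = 5 · (1 − 0.413197)² = 5 · (0.586803)² = 1.721689.
λ_+ = σ² (1 + √c)² = 5 · (1 + 0.413197)² = 5 · (1.413197)² = 9.985628.

Rounded to 4 decimal places: λ_− ≈ 1.7217, λ_+ ≈ 9.9856.


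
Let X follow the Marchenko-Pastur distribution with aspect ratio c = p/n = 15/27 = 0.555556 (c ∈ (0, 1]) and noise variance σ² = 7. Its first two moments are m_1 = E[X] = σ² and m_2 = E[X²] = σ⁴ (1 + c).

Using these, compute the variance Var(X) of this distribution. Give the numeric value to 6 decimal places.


m_1 = E[X] = σ² = 7, so m_1² = 49.
m_2 = E[X²] = σ⁴ (1 + c) = 49 · (1 + 0.555556) = 49 · 1.555556 = 76.222222.
(Note m_2 − m_1² simplifies to c · σ⁴ = 0.555556 · 49.)

Var(X) = m_2 − m_1² = 76.222222 − 49 = 27.222222.


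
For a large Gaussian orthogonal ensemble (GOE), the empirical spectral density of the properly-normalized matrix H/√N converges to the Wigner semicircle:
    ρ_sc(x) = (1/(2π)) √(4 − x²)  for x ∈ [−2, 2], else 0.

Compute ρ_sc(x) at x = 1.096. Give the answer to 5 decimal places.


ρ_sc(x) = (1/(2π)) √(4 − x²). With x = 1.096:
  4 − x² = 4 − (1.096)² = 4 − 1.201216 = 2.798784.
  √(4 − x²) = 1.672957.
  1/(2π) = 0.159155.
  ρ_sc(1.096) = 0.159155 · 1.672957 = 0.266259.

Rounded to 5 decimal places: ρ_sc(1.096) ≈ 0.26626.


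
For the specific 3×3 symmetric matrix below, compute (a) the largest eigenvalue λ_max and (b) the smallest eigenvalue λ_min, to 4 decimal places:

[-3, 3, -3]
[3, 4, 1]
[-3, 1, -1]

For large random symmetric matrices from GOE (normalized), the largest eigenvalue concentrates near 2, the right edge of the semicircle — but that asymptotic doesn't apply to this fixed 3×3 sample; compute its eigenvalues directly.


Since M is real symmetric, all three eigenvalues are real; they are the roots of det(λI − M) = λ³ − (tr M) λ² + s λ − det M, where s is the sum of the principal 2×2 minors.
tr M = -3 + 4 + (-1) = 0.
s = ((-3)·4 − 3²) + ((-3)·(-1) − (-3)²) + (4·(-1) − 1²) = -21 + (-6) + (-5) = -32.
det M (expand along row 1) = (-3)·(-5) − 3·0 + (-3)·15 = -30.
Characteristic polynomial: λ³ − 32λ + 30 = 0.
Substitute λ = y + (tr M)/3 = y + 0.000000 to remove the quadratic term: y³ + p·y + q = 0 with p = s − (tr M)²/3 = -32.000000 and q = −2(tr M)³/27 + (tr M)·s/3 − det M = 30.000000.
Three real roots ⇒ use the trigonometric (Viète) form: r = 2√(−p/3) = 6.531973, φ = arccos(3q/(p·r)) = arccos(-0.430574) = 2.015925 rad.
y_k = r·cos(φ/3 − 2πk/3) for k = 0, 1, 2 gives y = 5.111880, 0.965638, -6.077518.
λ_k = y_k + 0.000000 gives λ = 5.1119, 0.9656, -6.0775 (check: the sum is 0.0000 = tr M).

Hence λ_max = 5.1119 and λ_min = -6.0775.


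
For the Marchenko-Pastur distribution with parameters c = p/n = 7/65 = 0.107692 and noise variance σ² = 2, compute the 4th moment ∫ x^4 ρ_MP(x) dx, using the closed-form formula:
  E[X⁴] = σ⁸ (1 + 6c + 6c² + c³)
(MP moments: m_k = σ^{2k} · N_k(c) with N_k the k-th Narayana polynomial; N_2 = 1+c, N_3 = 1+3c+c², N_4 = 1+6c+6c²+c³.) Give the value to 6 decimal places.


E[X⁴] = σ⁸ (1 + 6c + 6c² + c³) (fourth MP moment). With σ² = 2 (so σ⁸ = 16) and c = 7/65 = 0.107692: E[X⁴] = 16 · (1 + 6·0.107692 + 6·(0.107692)² + (0.107692)³) = 16 · 1.716989.

So E[X^4] = 27.471818.


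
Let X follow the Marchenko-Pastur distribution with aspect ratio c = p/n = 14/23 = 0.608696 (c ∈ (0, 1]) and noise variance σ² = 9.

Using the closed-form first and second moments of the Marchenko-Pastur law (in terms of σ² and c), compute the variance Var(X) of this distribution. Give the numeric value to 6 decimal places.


Recall the MP moments m_1 = E[X] = σ² and m_2 = E[X²] = σ⁴ (1 + c).
m_1 = E[X] = σ² = 9, so m_1² = 81.
m_2 = E[X²] = σ⁴ (1 + c) = 81 · (1 + 0.608696) = 81 · 1.608696 = 130.304348.
(Note m_2 − m_1² simplifies to c · σ⁴ = 0.608696 · 81.)

Var(X) = m_2 − m_1² = 130.304348 − 81 = 49.304348.


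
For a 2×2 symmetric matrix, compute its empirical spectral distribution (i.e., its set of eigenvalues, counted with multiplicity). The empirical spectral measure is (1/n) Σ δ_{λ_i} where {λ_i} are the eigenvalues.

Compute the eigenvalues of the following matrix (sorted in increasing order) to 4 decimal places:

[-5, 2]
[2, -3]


Since M is real symmetric, both eigenvalues are real; they are the roots of det(λI − M) = λ² − (tr M) λ + det M.
tr M = -5 + (-3) = -8.
det M = (-5)·(-3) − 2² = 15 − 4 = 11.
Characteristic polynomial: λ² + 8λ + 11 = 0.
Discriminant Δ = (tr M)² − 4·det M = 64 − 44 = 20; √Δ = 4.472136.
λ = (tr M ± √Δ)/2 = (-8 ± 4.472136)/2, giving (tr M − √Δ)/2 = -6.2361 and (tr M + √Δ)/2 = -1.7639.

Eigenvalues sorted in increasing order: [-6.2361, -1.7639].


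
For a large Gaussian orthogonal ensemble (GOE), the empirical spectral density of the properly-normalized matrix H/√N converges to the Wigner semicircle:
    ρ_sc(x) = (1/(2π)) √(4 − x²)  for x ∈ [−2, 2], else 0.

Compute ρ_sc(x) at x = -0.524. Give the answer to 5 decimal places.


ρ_sc(x) = (1/(2π)) √(4 − x²). With x = -0.524:
  4 − x² = 4 − (-0.524)² = 4 − 0.274576 = 3.725424.
  √(4 − x²) = 1.930136.
  1/(2π) = 0.159155.
  ρ_sc(-0.524) = 0.159155 · 1.930136 = 0.307191.

Rounded to 5 decimal places: ρ_sc(-0.524) ≈ 0.30719.


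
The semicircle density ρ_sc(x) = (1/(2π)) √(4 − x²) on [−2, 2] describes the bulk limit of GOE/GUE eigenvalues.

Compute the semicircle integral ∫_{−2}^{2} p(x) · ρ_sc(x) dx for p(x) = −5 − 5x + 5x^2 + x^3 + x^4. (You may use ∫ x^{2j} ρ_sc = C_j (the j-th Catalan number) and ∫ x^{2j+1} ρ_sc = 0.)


Write p(x) = Σ a_i x^i, split into monomials and integrate each against ρ_sc separately.
Using ∫ x^{2j} ρ_sc = C_j = (1/(j+1)) C(2j, j) (Catalan numbers) and ∫ x^{2j+1} ρ_sc = 0 (odd monomials vanish by symmetry):
  i = 0 (even): a_0 · C_{0} = -5 · 1 = -5
  i = 1 (odd): ∫ x^1 ρ_sc = 0 (vanishes)
  i = 2 (even): a_2 · C_{1} = 5 · 1 = 5
  i = 3 (odd): ∫ x^3 ρ_sc = 0 (vanishes)
  i = 4 (even): a_4 · C_{2} = 1 · 2 = 2

Summing the contributions: ∫_{−2}^{2} p(x) ρ_sc(x) dx = (-5) + 5 + 2 = 2.


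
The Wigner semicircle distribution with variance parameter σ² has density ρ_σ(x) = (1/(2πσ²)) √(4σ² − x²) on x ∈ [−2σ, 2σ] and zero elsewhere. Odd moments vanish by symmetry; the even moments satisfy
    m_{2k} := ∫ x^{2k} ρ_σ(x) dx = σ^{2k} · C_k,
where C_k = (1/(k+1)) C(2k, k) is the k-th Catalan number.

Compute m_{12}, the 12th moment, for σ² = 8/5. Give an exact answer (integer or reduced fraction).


By the scaled semicircle moment identity, m_{2k} = σ^{2k} · C_k with k = 6.
C_6 = (1/(k+1)) · C(2k, k) = (1/7) · C(12, 6) = (1/7) · 924 = 132.
σ^{2k} = (σ²)^k = (8/5)^6 = 262144/15625.

Therefore m_{12} = σ^{12} · C_6 = (262144/15625) · 132 = 34603008/15625.


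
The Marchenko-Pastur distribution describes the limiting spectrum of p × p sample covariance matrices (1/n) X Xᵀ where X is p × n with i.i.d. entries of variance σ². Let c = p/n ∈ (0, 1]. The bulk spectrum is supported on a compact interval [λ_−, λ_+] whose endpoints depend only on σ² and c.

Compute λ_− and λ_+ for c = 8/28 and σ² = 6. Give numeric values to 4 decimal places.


c = 8/28 = 0.285714; √c = 0.534522.
λ_− = σ² (1 − √c)² = 6 · (1 − 0.534522)² = 6 · (0.465478)² = 1.300016.
λ_+ = σ² (1 + √c)² = 6 · (1 + 0.534522)² = 6 · (1.534522)² = 14.128556.

Rounded to 4 decimal places: λ_− ≈ 1.3000, λ_+ ≈ 14.1286.


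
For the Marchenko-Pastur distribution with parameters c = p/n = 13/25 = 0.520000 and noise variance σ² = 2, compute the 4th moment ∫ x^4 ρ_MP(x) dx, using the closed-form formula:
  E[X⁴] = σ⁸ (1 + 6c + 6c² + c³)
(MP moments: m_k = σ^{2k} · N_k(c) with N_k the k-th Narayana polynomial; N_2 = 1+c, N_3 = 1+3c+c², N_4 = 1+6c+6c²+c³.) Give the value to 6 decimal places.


E[X⁴] = σ⁸ (1 + 6c + 6c² + c³) (fourth MP moment). With σ² = 2 (so σ⁸ = 16) and c = 13/25 = 0.520000: E[X⁴] = 16 · (1 + 6·0.520000 + 6·(0.520000)² + (0.520000)³) = 16 · 5.883008.

So E[X^4] = 94.128128.


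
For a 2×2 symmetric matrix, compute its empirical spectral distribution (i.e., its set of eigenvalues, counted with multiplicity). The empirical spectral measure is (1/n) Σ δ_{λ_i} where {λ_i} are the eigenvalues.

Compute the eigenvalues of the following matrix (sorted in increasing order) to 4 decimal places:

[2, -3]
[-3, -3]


Since M is real symmetric, both eigenvalues are real; they are the roots of det(λI − M) = λ² − (tr M) λ + det M.
tr M = 2 + (-3) = -1.
det M = 2·(-3) − (-3)² = -6 − 9 = -15.
Characteristic polynomial: λ² + λ − 15 = 0.
Discriminant Δ = (tr M)² − 4·det M = 1 − (-60) = 61; √Δ = 7.810250.
λ = (tr M ± √Δ)/2 = (-1 ± 7.810250)/2, giving (tr M − √Δ)/2 = -4.4051 and (tr M + √Δ)/2 = 3.4051.

Eigenvalues sorted in increasing order: [-4.4051, 3.4051].


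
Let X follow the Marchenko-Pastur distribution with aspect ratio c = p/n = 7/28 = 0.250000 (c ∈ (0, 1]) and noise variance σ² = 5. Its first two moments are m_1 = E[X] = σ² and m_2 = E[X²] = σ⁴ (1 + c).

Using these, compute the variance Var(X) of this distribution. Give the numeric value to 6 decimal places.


m_1 = E[X] = σ² = 5, so m_1² = 25.
m_2 = E[X²] = σ⁴ (1 + c) = 25 · (1 + 0.250000) = 25 · 1.250000 = 31.250000.
(Note m_2 − m_1² simplifies to c · σ⁴ = 0.250000 · 25.)

Var(X) = m_2 − m_1² = 31.250000 − 25 = 6.250000.
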